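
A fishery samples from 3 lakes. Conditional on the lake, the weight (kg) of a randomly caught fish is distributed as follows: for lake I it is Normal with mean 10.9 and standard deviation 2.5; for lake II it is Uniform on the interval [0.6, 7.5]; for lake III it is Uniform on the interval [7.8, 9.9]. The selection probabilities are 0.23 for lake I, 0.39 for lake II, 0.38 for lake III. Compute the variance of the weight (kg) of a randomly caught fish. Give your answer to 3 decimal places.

11.115

Per component, I: μ=10.9, E[X²]=125.06; II: μ=4.05, E[X²]=20.37; III: μ=8.85, E[X²]=78.69.
E[X] = 0.23·10.9 + 0.39·4.05 + 0.38·8.85 = 7.4495.
E[X²] = 0.23·125.06 + 0.39·20.37 + 0.38·78.69 = 66.6103.
Var(X) = E[X²] − (E[X])² = 66.6103 − 55.4951 = 11.1152.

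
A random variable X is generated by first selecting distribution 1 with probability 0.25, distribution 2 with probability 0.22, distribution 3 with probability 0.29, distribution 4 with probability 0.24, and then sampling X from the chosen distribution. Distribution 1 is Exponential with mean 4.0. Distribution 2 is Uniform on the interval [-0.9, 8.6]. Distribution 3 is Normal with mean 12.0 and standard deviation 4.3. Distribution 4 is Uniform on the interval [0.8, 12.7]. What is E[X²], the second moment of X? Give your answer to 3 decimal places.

For each component E[X²] = Var + (mean)², giving 1: 32; 2: 22.3433; 3: 162.49; 4: 57.3633.
Overall E[X²] = 0.25·32 + 0.22·22.3433 + 0.29·162.49 + 0.24·57.3633 = 73.8048.

73.805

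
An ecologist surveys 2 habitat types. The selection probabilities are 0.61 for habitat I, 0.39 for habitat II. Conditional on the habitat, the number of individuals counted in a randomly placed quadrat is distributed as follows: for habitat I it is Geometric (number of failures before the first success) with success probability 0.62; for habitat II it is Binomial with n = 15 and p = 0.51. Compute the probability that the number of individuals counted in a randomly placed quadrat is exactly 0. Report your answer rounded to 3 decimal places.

Conditional on each habitat, P(X = 0): I: 0.62; II: 2.25393e-05.
By total probability, P(X = 0) = 0.61·0.62 + 0.39·2.25393e-05 = 0.378209.

0.378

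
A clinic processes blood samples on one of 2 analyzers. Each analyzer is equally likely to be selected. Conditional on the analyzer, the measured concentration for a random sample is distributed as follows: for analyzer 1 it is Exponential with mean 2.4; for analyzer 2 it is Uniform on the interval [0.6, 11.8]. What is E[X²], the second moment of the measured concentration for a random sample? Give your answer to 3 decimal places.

For each component E[X²] = Var + (mean)², giving 1: 11.52; 2: 48.8933.
Overall E[X²] = 0.5·11.52 + 0.5·48.8933 = 30.2067.

30.207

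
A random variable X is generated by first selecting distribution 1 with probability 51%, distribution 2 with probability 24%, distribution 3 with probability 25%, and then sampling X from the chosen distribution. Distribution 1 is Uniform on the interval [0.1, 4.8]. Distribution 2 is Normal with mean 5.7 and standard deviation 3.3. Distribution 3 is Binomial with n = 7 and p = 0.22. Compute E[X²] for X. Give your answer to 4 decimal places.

For each component E[X²] = Var + (mean)², giving 1: 7.84333; 2: 43.38; 3: 3.5728.
Overall E[X²] = 0.51·7.84333 + 0.24·43.38 + 0.25·3.5728 = 15.3045.

15.3045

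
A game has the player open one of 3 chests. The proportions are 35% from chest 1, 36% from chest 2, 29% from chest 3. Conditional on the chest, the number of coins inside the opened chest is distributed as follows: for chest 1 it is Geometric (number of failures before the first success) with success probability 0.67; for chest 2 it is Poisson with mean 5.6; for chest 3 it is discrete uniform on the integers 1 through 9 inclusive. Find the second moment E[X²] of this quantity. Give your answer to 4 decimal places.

For each component E[X²] = Var + (mean)², giving 1: 0.977723; 2: 36.96; 3: 31.6667.
Overall E[X²] = 0.35·0.977723 + 0.36·36.96 + 0.29·31.6667 = 22.8311.

22.8311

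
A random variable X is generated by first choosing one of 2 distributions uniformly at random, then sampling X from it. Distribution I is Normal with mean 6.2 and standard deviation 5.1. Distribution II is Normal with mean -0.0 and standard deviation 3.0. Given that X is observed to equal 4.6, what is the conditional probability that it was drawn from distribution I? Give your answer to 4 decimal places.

Likelihoods f(4.6 | ·): I: 0.0744676; II: 0.0410442.
Posterior ∝ prior × likelihood. Numerator for I: 0.5·0.0744676 = 0.0372338.
Normalizing constant: 0.5·0.0744676 + 0.5·0.0410442 = 0.0577559.
P(I | observation) = 0.0372338 / 0.0577559 = 0.644675.

0.6447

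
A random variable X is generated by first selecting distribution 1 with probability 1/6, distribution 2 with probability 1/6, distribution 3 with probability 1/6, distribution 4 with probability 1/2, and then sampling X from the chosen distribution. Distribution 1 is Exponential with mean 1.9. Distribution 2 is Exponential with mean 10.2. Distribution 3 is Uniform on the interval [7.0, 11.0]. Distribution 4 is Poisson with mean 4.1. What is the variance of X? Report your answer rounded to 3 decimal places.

29.073

Per component, 1: μ=1.9, E[X²]=7.22; 2: μ=10.2, E[X²]=208.08; 3: μ=9, E[X²]=82.3333; 4: μ=4.1, E[X²]=20.91.
E[X] = 0.166667·1.9 + 0.166667·10.2 + 0.166667·9 + 0.5·4.1 = 5.56667.
E[X²] = 0.166667·7.22 + 0.166667·208.08 + 0.166667·82.3333 + 0.5·20.91 = 60.0606.
Var(X) = E[X²] − (E[X])² = 60.0606 − 30.9878 = 29.0728.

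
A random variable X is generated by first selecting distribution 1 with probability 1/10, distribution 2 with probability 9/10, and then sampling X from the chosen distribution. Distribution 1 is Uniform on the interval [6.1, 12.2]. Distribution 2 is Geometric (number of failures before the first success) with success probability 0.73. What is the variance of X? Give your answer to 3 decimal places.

7.704

Per component, 1: μ=9.15, E[X²]=86.8233; 2: μ=0.369863, E[X²]=0.64346.
E[X] = 0.1·9.15 + 0.9·0.369863 = 1.24788.
E[X²] = 0.1·86.8233 + 0.9·0.64346 = 9.26145.
Var(X) = E[X²] − (E[X])² = 9.26145 − 1.5572 = 7.70425.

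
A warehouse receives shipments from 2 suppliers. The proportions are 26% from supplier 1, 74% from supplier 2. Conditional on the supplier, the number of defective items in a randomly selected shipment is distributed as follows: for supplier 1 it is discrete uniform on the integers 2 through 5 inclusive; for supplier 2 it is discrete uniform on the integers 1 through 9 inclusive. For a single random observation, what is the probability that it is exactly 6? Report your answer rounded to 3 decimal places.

0.082

Conditional on each supplier, P(X = 6): 1: 0; 2: 0.111111.
By total probability, P(X = 6) = 0.26·0 + 0.74·0.111111 = 0.0822222.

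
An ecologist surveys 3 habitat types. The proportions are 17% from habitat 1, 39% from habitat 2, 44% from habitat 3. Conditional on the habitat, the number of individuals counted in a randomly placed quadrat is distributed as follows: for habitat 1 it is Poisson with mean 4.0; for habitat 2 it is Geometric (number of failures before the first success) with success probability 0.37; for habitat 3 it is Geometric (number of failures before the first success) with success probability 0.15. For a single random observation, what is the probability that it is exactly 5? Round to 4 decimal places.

Conditional on each habitat, P(X = 5): 1: 0.156293; 2: 0.0367202; 3: 0.0665558.
By total probability, P(X = 5) = 0.17·0.156293 + 0.39·0.0367202 + 0.44·0.0665558 = 0.0701753.

0.0702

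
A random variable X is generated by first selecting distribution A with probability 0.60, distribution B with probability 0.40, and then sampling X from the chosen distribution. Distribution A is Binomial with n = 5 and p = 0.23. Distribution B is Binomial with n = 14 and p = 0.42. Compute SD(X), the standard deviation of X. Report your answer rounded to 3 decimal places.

Per component, A: μ=1.15, E[X²]=2.208; B: μ=5.88, E[X²]=37.9848.
E[X] = 0.6·1.15 + 0.4·5.88 = 3.042.
E[X²] = 0.6·2.208 + 0.4·37.9848 = 16.5187.
Var(X) = E[X²] − (E[X])² = 16.5187 − 9.25376 = 7.26496.
SD(X) = √7.26496 = 2.69536.

2.695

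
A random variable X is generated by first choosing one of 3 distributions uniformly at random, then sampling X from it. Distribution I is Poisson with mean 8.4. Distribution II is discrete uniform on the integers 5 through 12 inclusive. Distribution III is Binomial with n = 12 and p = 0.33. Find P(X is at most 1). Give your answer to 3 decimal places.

Conditional on each component, P(X ≤ 1): I: 0.00211375; II: 0; III: 0.0565463.
By total probability, P(X ≤ 1) = 0.333333·0.00211375 + 0.333333·0 + 0.333333·0.0565463 = 0.0195533.

0.020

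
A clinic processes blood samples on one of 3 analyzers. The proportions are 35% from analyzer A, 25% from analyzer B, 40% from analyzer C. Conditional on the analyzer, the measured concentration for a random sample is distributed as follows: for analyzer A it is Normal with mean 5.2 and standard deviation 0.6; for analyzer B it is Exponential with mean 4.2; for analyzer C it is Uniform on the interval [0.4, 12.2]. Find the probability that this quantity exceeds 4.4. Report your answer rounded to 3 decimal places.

Conditional on each analyzer, P(X > 4.4): A: 0.908789; B: 0.350772; C: 0.661017.
By total probability, P(X > 4.4) = 0.35·0.908789 + 0.25·0.350772 + 0.4·0.661017 = 0.670176.

0.670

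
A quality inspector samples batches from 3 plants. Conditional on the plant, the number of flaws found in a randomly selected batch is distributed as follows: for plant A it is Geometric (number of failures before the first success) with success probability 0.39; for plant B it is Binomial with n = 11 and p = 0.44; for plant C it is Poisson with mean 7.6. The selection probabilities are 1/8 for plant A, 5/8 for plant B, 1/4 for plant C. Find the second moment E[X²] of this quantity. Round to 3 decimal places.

For each component E[X²] = Var + (mean)², giving A: 6.45694; B: 26.136; C: 65.36.
Overall E[X²] = 0.125·6.45694 + 0.625·26.136 + 0.25·65.36 = 33.4821.

33.482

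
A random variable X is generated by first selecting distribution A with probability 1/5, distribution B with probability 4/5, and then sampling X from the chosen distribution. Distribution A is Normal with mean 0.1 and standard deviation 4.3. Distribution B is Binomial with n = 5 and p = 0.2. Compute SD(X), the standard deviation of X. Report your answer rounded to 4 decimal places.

2.1137

Per component, A: μ=0.1, E[X²]=18.5; B: μ=1, E[X²]=1.8.
E[X] = 0.2·0.1 + 0.8·1 = 0.82.
E[X²] = 0.2·18.5 + 0.8·1.8 = 5.14.
Var(X) = E[X²] − (E[X])² = 5.14 − 0.6724 = 4.4676.
SD(X) = √4.4676 = 2.11367.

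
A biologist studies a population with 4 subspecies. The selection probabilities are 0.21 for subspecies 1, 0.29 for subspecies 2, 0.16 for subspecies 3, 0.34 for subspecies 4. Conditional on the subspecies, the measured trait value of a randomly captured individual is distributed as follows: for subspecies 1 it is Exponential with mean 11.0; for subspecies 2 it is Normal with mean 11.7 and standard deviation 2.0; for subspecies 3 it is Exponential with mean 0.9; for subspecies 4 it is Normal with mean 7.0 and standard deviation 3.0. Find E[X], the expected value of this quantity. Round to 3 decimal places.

Component means — 1: 11; 2: 11.7; 3: 0.9; 4: 7.
E[X] = 0.21·11 + 0.29·11.7 + 0.16·0.9 + 0.34·7 = 8.227.

8.227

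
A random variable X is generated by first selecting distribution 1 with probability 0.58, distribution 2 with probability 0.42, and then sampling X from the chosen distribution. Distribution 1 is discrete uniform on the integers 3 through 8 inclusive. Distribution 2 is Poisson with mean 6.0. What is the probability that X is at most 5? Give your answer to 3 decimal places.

Conditional on each component, P(X ≤ 5): 1: 0.5; 2: 0.44568.
By total probability, P(X ≤ 5) = 0.58·0.5 + 0.42·0.44568 = 0.477185.

0.477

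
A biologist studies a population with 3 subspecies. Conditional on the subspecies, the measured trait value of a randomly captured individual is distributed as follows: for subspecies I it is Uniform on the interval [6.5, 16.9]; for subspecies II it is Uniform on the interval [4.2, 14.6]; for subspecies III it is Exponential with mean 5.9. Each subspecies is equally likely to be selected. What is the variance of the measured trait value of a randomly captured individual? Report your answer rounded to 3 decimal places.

23.299

Per component, I: μ=11.7, E[X²]=145.903; II: μ=9.4, E[X²]=97.3733; III: μ=5.9, E[X²]=69.62.
E[X] = 0.333333·11.7 + 0.333333·9.4 + 0.333333·5.9 = 9.
E[X²] = 0.333333·145.903 + 0.333333·97.3733 + 0.333333·69.62 = 104.299.
Var(X) = E[X²] − (E[X])² = 104.299 − 81 = 23.2989.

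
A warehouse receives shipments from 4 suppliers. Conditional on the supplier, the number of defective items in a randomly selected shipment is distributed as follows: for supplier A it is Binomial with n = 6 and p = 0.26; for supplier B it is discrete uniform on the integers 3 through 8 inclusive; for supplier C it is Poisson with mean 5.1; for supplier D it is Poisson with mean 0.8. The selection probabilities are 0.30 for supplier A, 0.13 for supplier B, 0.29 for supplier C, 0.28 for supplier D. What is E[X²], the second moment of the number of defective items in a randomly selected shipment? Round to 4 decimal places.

14.8132

For each component E[X²] = Var + (mean)², giving A: 3.588; B: 33.1667; C: 31.11; D: 1.44.
Overall E[X²] = 0.3·3.588 + 0.13·33.1667 + 0.29·31.11 + 0.28·1.44 = 14.8132.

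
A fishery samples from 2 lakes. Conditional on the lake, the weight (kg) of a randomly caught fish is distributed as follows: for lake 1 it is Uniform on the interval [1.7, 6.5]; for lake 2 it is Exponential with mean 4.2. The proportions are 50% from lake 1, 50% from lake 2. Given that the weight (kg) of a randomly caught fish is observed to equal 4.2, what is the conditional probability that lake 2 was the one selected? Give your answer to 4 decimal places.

0.2960

Likelihoods f(4.2 | ·): 1: 0.208333; 2: 0.0875903.
Posterior ∝ prior × likelihood. Numerator for 2: 0.5·0.0875903 = 0.0437952.
Normalizing constant: 0.5·0.208333 + 0.5·0.0875903 = 0.147962.
P(2 | observation) = 0.0437952 / 0.147962 = 0.29599.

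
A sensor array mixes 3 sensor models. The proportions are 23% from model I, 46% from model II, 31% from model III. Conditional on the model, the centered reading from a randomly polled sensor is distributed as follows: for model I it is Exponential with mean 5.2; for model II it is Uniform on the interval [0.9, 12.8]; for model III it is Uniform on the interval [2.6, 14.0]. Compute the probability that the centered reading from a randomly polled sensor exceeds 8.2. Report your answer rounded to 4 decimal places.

Conditional on each model, P(X > 8.2): I: 0.20661; II: 0.386555; III: 0.508772.
By total probability, P(X > 8.2) = 0.23·0.20661 + 0.46·0.386555 + 0.31·0.508772 = 0.383055.

0.3831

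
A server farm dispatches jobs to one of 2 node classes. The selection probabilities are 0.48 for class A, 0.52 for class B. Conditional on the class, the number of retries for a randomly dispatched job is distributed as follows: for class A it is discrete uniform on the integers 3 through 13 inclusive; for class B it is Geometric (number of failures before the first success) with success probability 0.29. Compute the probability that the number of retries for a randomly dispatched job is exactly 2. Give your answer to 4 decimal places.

0.0760

Conditional on each class, P(X = 2): A: 0; B: 0.146189.
By total probability, P(X = 2) = 0.48·0 + 0.52·0.146189 = 0.0760183.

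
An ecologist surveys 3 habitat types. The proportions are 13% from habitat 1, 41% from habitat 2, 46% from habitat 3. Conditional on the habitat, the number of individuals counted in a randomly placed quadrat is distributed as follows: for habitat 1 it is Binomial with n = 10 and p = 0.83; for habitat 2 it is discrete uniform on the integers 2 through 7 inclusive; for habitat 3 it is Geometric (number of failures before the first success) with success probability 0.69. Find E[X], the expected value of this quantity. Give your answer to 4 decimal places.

3.1307

Component means — 1: 8.3; 2: 4.5; 3: 0.449275.
E[X] = 0.13·8.3 + 0.41·4.5 + 0.46·0.449275 = 3.13067.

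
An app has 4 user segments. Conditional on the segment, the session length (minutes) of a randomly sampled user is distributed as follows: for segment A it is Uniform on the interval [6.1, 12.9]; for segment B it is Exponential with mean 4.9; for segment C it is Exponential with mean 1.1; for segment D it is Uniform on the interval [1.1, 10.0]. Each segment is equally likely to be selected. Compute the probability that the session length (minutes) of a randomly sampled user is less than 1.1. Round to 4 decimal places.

Conditional on each segment, P(X < 1.1): A: 0; B: 0.201076; C: 0.632121; D: 0.
By total probability, P(X < 1.1) = 0.25·0 + 0.25·0.201076 + 0.25·0.632121 + 0.25·0 = 0.208299.

0.2083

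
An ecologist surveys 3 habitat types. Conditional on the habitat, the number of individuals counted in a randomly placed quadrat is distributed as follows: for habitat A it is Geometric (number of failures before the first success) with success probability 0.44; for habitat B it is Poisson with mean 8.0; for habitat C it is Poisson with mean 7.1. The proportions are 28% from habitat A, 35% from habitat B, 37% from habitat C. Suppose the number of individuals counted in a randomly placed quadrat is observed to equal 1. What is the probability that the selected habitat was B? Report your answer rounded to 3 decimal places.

Likelihoods P(X=1 | ·): A: 0.2464; B: 0.0026837; C: 0.00585824.
Posterior ∝ prior × likelihood. Numerator for B: 0.35·0.0026837 = 0.000939295.
Normalizing constant: 0.28·0.2464 + 0.35·0.0026837 + 0.37·0.00585824 = 0.0720988.
P(B | observation) = 0.000939295 / 0.0720988 = 0.0130279.

0.013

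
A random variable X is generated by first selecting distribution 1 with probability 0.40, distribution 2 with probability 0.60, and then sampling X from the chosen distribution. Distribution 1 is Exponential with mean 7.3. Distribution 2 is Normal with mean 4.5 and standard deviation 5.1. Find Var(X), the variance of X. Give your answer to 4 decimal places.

38.8036

Per component, 1: μ=7.3, E[X²]=106.58; 2: μ=4.5, E[X²]=46.26.
E[X] = 0.4·7.3 + 0.6·4.5 = 5.62.
E[X²] = 0.4·106.58 + 0.6·46.26 = 70.388.
Var(X) = E[X²] − (E[X])² = 70.388 − 31.5844 = 38.8036.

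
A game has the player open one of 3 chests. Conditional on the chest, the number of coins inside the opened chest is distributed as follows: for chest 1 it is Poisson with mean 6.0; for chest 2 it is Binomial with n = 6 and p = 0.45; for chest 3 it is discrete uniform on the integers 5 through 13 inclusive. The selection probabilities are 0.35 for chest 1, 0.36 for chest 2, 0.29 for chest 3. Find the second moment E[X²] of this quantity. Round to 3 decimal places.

43.282

For each component E[X²] = Var + (mean)², giving 1: 42; 2: 8.775; 3: 87.6667.
Overall E[X²] = 0.35·42 + 0.36·8.775 + 0.29·87.6667 = 43.2823.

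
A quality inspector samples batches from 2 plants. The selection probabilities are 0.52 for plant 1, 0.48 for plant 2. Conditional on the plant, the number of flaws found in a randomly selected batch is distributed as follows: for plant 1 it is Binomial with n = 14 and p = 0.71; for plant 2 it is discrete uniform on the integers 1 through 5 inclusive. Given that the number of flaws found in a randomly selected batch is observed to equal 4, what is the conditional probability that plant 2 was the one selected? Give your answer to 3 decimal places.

Likelihoods P(X=4 | ·): 1: 0.00107016; 2: 0.2.
Posterior ∝ prior × likelihood. Numerator for 2: 0.48·0.2 = 0.096.
Normalizing constant: 0.52·0.00107016 + 0.48·0.2 = 0.0965565.
P(2 | observation) = 0.096 / 0.0965565 = 0.994237.

0.994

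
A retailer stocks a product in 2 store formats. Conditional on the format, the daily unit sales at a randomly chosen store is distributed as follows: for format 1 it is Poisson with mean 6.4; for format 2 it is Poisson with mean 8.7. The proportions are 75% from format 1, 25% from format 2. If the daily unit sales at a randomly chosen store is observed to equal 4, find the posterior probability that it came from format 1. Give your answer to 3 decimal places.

Likelihoods P(X=4 | ·): 1: 0.116151; 2: 0.0397653.
Posterior ∝ prior × likelihood. Numerator for 1: 0.75·0.116151 = 0.0871135.
Normalizing constant: 0.75·0.116151 + 0.25·0.0397653 = 0.0970548.
P(1 | observation) = 0.0871135 / 0.0970548 = 0.89757.

0.898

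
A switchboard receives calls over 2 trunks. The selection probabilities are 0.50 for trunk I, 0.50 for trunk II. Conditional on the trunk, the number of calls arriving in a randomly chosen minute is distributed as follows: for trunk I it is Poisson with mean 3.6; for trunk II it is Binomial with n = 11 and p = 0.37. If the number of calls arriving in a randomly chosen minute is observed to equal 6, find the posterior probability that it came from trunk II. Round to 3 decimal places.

0.587

Likelihoods P(X=6 | ·): I: 0.0826081; II: 0.11764.
Posterior ∝ prior × likelihood. Numerator for II: 0.5·0.11764 = 0.05882.
Normalizing constant: 0.5·0.0826081 + 0.5·0.11764 = 0.100124.
P(II | observation) = 0.05882 / 0.100124 = 0.587471.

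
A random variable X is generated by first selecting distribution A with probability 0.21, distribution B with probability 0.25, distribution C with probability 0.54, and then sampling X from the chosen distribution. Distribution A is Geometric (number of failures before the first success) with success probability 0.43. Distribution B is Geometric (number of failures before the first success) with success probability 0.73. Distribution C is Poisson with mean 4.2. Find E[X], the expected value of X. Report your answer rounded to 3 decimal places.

Component means — A: 1.32558; B: 0.369863; C: 4.2.
E[X] = 0.21·1.32558 + 0.25·0.369863 + 0.54·4.2 = 2.63884.

2.639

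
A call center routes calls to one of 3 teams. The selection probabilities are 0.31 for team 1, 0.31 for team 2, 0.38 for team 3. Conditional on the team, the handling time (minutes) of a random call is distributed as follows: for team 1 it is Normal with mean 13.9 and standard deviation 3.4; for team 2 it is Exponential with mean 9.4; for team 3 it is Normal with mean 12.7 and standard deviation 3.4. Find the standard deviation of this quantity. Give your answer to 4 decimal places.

6.2263

Per component, 1: μ=13.9, E[X²]=204.77; 2: μ=9.4, E[X²]=176.72; 3: μ=12.7, E[X²]=172.85.
E[X] = 0.31·13.9 + 0.31·9.4 + 0.38·12.7 = 12.049.
E[X²] = 0.31·204.77 + 0.31·176.72 + 0.38·172.85 = 183.945.
Var(X) = E[X²] − (E[X])² = 183.945 − 145.178 = 38.7665.
SD(X) = √38.7665 = 6.22627.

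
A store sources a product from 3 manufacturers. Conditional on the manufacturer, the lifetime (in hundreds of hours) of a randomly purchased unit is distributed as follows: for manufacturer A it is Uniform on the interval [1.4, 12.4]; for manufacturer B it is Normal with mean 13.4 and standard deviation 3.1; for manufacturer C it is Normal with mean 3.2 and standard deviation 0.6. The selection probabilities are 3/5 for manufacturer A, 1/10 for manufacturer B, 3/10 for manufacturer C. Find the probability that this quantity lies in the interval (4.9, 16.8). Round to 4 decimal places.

0.4958

Conditional on each manufacturer, P(4.9 < X < 16.8): A: 0.681818; B: 0.860576; C: 0.00230327.
By total probability, P(4.9 < X < 16.8) = 0.6·0.681818 + 0.1·0.860576 + 0.3·0.00230327 = 0.495839.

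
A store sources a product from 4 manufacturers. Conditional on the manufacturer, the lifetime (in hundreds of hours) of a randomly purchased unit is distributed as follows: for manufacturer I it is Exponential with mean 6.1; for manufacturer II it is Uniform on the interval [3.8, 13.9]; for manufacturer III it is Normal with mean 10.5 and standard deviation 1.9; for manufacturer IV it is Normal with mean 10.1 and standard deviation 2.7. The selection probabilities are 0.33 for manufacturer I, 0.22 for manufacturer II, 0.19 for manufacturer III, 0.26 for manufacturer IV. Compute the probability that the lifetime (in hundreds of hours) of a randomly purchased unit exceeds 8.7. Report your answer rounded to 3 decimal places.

Conditional on each manufacturer, P(X > 8.7): I: 0.240213; II: 0.514851; III: 0.828274; IV: 0.697952.
By total probability, P(X > 8.7) = 0.33·0.240213 + 0.22·0.514851 + 0.19·0.828274 + 0.26·0.697952 = 0.531377.

0.531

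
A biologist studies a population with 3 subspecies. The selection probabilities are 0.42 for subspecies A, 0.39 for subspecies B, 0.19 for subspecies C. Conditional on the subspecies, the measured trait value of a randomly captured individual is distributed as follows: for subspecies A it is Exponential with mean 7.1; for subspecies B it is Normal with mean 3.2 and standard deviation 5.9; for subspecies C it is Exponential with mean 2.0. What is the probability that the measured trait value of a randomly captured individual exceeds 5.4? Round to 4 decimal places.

0.3474

Conditional on each subspecies, P(X > 5.4): A: 0.467403; B: 0.354618; C: 0.0672055.
By total probability, P(X > 5.4) = 0.42·0.467403 + 0.39·0.354618 + 0.19·0.0672055 = 0.347379.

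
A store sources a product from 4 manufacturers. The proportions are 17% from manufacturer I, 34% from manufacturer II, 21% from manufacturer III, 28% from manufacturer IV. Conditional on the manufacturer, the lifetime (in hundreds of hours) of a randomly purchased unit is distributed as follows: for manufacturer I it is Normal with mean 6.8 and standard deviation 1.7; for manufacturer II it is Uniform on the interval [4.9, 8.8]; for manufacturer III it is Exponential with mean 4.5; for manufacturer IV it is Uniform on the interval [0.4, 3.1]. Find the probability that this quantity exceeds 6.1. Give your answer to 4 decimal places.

0.4017

Conditional on each manufacturer, P(X > 6.1): I: 0.659744; II: 0.692308; III: 0.257804; IV: 0.
By total probability, P(X > 6.1) = 0.17·0.659744 + 0.34·0.692308 + 0.21·0.257804 + 0.28·0 = 0.40168.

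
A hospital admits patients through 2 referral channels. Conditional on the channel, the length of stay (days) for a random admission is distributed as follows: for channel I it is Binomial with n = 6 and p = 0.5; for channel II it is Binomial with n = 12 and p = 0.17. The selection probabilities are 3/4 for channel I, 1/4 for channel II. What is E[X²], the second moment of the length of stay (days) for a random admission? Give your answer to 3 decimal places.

9.339

For each component E[X²] = Var + (mean)², giving I: 10.5; II: 5.8548.
Overall E[X²] = 0.75·10.5 + 0.25·5.8548 = 9.3387.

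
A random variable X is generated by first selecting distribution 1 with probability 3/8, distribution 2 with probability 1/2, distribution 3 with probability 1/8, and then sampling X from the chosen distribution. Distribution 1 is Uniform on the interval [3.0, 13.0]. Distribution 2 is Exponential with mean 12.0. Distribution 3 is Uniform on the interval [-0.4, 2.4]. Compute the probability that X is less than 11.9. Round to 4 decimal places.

Conditional on each component, P(X < 11.9): 1: 0.89; 2: 0.629042; 3: 1.
By total probability, P(X < 11.9) = 0.375·0.89 + 0.5·0.629042 + 0.125·1 = 0.773271.

0.7733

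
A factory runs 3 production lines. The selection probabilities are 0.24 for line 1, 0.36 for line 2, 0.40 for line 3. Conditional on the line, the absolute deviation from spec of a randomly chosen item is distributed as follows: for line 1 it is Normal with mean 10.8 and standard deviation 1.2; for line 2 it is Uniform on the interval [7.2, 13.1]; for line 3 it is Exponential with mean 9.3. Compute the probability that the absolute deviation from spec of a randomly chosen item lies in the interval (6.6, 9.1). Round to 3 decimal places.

0.181

Conditional on each line, P(6.6 < X < 9.1): 1: 0.0780576; 2: 0.322034; 3: 0.115926.
By total probability, P(6.6 < X < 9.1) = 0.24·0.0780576 + 0.36·0.322034 + 0.4·0.115926 = 0.181037.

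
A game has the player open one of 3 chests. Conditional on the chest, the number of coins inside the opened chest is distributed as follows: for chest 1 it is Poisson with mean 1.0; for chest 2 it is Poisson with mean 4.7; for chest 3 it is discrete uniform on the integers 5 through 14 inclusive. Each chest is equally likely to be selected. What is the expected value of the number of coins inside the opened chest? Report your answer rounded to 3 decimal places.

Component means — 1: 1; 2: 4.7; 3: 9.5.
E[X] = 0.333333·1 + 0.333333·4.7 + 0.333333·9.5 = 5.06667.

5.067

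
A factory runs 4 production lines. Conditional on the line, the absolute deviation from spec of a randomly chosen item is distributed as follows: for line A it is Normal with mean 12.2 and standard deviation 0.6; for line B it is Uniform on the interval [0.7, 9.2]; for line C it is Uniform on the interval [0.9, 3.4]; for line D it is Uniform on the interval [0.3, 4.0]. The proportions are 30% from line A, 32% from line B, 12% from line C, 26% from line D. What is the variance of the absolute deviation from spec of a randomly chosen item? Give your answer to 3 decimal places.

Per component, A: μ=12.2, E[X²]=149.2; B: μ=4.95, E[X²]=30.5233; C: μ=2.15, E[X²]=5.14333; D: μ=2.15, E[X²]=5.76333.
E[X] = 0.3·12.2 + 0.32·4.95 + 0.12·2.15 + 0.26·2.15 = 6.061.
E[X²] = 0.3·149.2 + 0.32·30.5233 + 0.12·5.14333 + 0.26·5.76333 = 56.6431.
Var(X) = E[X²] − (E[X])² = 56.6431 − 36.7357 = 19.9074.

19.907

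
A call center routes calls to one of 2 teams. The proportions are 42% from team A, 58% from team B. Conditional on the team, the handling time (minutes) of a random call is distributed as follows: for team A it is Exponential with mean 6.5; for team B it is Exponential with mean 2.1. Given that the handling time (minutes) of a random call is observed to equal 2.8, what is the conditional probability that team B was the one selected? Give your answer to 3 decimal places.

Likelihoods f(2.8 | ·): A: 0.100001; B: 0.125522.
Posterior ∝ prior × likelihood. Numerator for B: 0.58·0.125522 = 0.072803.
Normalizing constant: 0.42·0.100001 + 0.58·0.125522 = 0.114804.
P(B | observation) = 0.072803 / 0.114804 = 0.634153.

0.634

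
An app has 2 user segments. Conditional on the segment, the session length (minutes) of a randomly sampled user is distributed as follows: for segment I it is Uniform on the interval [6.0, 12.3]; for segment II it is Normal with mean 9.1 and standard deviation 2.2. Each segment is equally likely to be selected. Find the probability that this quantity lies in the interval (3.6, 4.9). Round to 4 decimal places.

Conditional on each segment, P(3.6 < X < 4.9): I: 0; II: 0.0219155.
By total probability, P(3.6 < X < 4.9) = 0.5·0 + 0.5·0.0219155 = 0.0109578.

0.0110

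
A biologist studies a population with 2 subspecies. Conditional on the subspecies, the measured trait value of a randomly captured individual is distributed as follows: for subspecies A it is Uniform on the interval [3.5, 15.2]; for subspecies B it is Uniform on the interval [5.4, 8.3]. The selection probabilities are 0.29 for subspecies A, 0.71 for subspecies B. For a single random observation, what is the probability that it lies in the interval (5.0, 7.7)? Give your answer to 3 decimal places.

0.630

Conditional on each subspecies, P(5.0 < X < 7.7): A: 0.230769; B: 0.793103.
By total probability, P(5.0 < X < 7.7) = 0.29·0.230769 + 0.71·0.793103 = 0.630027.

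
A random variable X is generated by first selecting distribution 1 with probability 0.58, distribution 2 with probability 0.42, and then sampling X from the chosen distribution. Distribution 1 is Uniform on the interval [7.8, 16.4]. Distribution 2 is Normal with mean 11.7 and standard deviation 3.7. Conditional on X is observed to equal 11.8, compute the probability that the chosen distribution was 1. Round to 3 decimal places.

Likelihoods f(11.8 | ·): 1: 0.116279; 2: 0.107783.
Posterior ∝ prior × likelihood. Numerator for 1: 0.58·0.116279 = 0.0674419.
Normalizing constant: 0.58·0.116279 + 0.42·0.107783 = 0.112711.
P(1 | observation) = 0.0674419 / 0.112711 = 0.598363.

0.598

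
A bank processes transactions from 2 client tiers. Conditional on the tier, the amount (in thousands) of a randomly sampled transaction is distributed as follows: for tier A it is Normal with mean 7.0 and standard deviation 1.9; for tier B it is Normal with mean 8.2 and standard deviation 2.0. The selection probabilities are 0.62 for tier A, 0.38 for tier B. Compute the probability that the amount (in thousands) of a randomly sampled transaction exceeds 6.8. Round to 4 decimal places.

0.6240

Conditional on each tier, P(X > 6.8): A: 0.541917; B: 0.758036.
By total probability, P(X > 6.8) = 0.62·0.541917 + 0.38·0.758036 = 0.624042.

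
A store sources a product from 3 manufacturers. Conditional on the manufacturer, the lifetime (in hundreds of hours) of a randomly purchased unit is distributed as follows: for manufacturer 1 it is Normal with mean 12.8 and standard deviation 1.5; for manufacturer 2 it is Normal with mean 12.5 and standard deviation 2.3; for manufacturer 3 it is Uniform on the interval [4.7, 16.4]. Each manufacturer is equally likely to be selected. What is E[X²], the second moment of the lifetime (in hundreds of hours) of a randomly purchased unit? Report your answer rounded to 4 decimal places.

For each component E[X²] = Var + (mean)², giving 1: 166.09; 2: 161.54; 3: 122.71.
Overall E[X²] = 0.333333·166.09 + 0.333333·161.54 + 0.333333·122.71 = 150.113.

150.1133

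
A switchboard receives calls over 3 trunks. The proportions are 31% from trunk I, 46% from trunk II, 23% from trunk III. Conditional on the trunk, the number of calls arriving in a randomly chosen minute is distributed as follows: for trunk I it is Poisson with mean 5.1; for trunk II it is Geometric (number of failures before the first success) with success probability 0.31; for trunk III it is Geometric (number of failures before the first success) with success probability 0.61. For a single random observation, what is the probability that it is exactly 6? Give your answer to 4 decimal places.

Conditional on each trunk, P(X = 6): I: 0.149; II: 0.0334546; III: 0.00214643.
By total probability, P(X = 6) = 0.31·0.149 + 0.46·0.0334546 + 0.23·0.00214643 = 0.0620729.

0.0621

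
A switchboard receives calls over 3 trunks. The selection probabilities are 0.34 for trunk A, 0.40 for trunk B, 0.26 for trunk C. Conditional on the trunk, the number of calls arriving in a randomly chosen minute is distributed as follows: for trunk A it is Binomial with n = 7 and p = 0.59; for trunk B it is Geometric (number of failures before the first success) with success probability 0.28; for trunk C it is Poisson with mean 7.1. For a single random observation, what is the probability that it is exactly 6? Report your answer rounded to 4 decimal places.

0.0949

Conditional on each trunk, P(X = 6): A: 0.121058; B: 0.0390079; C: 0.1468.
By total probability, P(X = 6) = 0.34·0.121058 + 0.4·0.0390079 + 0.26·0.1468 = 0.094931.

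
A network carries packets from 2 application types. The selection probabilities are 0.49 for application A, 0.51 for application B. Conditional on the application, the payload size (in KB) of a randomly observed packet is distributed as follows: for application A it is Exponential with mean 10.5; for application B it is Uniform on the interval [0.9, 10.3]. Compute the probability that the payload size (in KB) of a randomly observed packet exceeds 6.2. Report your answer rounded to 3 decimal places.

Conditional on each application, P(X > 6.2): A: 0.554063; B: 0.43617.
By total probability, P(X > 6.2) = 0.49·0.554063 + 0.51·0.43617 = 0.493938.

0.494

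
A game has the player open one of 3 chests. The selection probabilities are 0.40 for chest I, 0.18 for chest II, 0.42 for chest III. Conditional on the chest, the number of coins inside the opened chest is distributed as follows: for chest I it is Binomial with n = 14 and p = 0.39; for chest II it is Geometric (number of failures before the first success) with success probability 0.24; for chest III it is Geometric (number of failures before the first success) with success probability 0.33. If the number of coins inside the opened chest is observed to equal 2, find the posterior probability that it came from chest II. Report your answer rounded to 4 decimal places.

Likelihoods P(X=2 | ·): I: 0.0367391; II: 0.138624; III: 0.148137.
Posterior ∝ prior × likelihood. Numerator for II: 0.18·0.138624 = 0.0249523.
Normalizing constant: 0.4·0.0367391 + 0.18·0.138624 + 0.42·0.148137 = 0.101866.
P(II | observation) = 0.0249523 / 0.101866 = 0.244954.

0.2450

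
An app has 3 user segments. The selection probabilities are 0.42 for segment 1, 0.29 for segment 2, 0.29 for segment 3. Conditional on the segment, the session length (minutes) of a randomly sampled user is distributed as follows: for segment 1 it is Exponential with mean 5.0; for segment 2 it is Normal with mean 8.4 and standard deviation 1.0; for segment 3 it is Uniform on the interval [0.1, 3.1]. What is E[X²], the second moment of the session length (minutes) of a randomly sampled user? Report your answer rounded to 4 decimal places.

42.7123

For each component E[X²] = Var + (mean)², giving 1: 50; 2: 71.56; 3: 3.31.
Overall E[X²] = 0.42·50 + 0.29·71.56 + 0.29·3.31 = 42.7123.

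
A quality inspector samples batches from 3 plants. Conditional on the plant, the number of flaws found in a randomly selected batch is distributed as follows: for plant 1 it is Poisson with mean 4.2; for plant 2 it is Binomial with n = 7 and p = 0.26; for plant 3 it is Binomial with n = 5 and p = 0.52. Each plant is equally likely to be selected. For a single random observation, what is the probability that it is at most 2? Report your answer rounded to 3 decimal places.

Conditional on each plant, P(X ≤ 2): 1: 0.210238; 2: 0.735379; 3: 0.46254.
By total probability, P(X ≤ 2) = 0.333333·0.210238 + 0.333333·0.735379 + 0.333333·0.46254 = 0.469386.

0.469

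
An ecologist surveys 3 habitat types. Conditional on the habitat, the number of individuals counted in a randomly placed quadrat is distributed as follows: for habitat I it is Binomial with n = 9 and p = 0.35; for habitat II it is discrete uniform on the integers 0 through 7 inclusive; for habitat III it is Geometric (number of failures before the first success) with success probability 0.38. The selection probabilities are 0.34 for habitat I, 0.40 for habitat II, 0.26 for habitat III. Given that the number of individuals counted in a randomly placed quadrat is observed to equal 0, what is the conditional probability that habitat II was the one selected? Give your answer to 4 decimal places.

Likelihoods P(X=0 | ·): I: 0.0207119; II: 0.125; III: 0.38.
Posterior ∝ prior × likelihood. Numerator for II: 0.4·0.125 = 0.05.
Normalizing constant: 0.34·0.0207119 + 0.4·0.125 + 0.26·0.38 = 0.155842.
P(II | observation) = 0.05 / 0.155842 = 0.320838.

0.3208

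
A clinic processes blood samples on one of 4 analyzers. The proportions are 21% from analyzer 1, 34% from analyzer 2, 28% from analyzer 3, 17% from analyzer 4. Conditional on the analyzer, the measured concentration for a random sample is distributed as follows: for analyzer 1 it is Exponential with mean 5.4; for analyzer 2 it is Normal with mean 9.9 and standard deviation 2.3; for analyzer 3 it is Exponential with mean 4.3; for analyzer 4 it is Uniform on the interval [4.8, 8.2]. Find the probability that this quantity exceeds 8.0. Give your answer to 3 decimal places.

0.372

Conditional on each analyzer, P(X > 8.0): 1: 0.227301; 2: 0.795623; 3: 0.1556; 4: 0.0588235.
By total probability, P(X > 8.0) = 0.21·0.227301 + 0.34·0.795623 + 0.28·0.1556 + 0.17·0.0588235 = 0.371813.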